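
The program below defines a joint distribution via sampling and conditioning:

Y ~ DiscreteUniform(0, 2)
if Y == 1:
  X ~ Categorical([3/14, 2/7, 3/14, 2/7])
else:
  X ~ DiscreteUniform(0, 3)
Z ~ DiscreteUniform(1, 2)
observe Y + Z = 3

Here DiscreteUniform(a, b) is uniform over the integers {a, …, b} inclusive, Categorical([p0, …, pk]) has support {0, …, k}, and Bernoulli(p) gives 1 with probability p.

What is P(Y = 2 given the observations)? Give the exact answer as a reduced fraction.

Enumerate traces; 8 have nonzero weight after conditioning:
  (Y=1, X=0, Z=2) weight 1/28
  (Y=1, X=1, Z=2) weight 1/21
  (Y=1, X=2, Z=2) weight 1/28
  (Y=1, X=3, Z=2) weight 1/21
  (Y=2, X=0, Z=1) weight 1/24
  (Y=2, X=1, Z=1) weight 1/24
  (Y=2, X=2, Z=1) weight 1/24
  (Y=2, X=3, Z=1) weight 1/24
Group by Y:
  weight(Y=1) = 1/6
  weight(Y=2) = 1/6
Total weight = 1/6 + 1/6 = 1/3
P(Y=1 | obs) = 1/6 / 1/3 = 1/2
P(Y=2 | obs) = 1/6 / 1/3 = 1/2

P(Y = 2 | obs) = 1/2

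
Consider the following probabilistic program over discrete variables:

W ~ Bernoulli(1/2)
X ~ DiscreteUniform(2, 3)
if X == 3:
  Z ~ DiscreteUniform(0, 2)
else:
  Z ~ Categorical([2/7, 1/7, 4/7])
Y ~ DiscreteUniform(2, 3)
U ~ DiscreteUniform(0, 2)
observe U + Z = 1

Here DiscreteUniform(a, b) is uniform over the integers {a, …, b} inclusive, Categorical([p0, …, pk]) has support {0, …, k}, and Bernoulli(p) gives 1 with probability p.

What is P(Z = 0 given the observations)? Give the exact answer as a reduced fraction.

Enumerate traces; 16 have nonzero weight after conditioning:
  (W=0, X=2, Z=0, Y=2, U=1) weight 1/84
  (W=0, X=2, Z=0, Y=3, U=1) weight 1/84
  (W=0, X=2, Z=1, Y=2, U=0) weight 1/168
  (W=0, X=2, Z=1, Y=3, U=0) weight 1/168
  (W=0, X=3, Z=0, Y=2, U=1) weight 1/72
  (W=0, X=3, Z=0, Y=3, U=1) weight 1/72
  (W=0, X=3, Z=1, Y=2, U=0) weight 1/72
  (W=0, X=3, Z=1, Y=3, U=0) weight 1/72
  … 8 more
Group by Z:
  weight(Z=0) = 13/126
  weight(Z=1) = 5/63
Total weight = 13/126 + 5/63 = 23/126
P(Z=0 | obs) = 13/126 / 23/126 = 13/23
P(Z=1 | obs) = 5/63 / 23/126 = 10/23

P(Z = 0 | obs) = 13/23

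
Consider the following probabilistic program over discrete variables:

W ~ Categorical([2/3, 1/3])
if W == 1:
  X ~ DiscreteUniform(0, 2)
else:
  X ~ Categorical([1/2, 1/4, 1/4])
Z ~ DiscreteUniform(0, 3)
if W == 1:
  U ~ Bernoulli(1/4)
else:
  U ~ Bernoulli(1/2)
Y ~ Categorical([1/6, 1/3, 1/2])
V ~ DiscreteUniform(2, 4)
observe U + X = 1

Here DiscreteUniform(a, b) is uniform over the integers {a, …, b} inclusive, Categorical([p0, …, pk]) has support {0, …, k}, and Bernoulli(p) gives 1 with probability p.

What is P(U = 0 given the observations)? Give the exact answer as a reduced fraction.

P(U = 0 | obs) = 6/13

Enumerate traces; 144 have nonzero weight after conditioning:
  (W=0, X=0, Z=0, U=1, Y=0, V=2) weight 1/432
  (W=0, X=0, Z=0, U=1, Y=0, V=3) weight 1/432
  (W=0, X=0, Z=0, U=1, Y=0, V=4) weight 1/432
  (W=0, X=0, Z=0, U=1, Y=1, V=2) weight 1/216
  (W=0, X=0, Z=0, U=1, Y=1, V=3) weight 1/216
  (W=0, X=0, Z=0, U=1, Y=1, V=4) weight 1/216
  (W=0, X=0, Z=0, U=1, Y=2, V=2) weight 1/144
  (W=0, X=0, Z=0, U=1, Y=2, V=3) weight 1/144
  (W=0, X=1, Z=0, U=0, Y=0, V=2) weight 1/864
  … 135 more
Group by U:
  weight(U=0) = 1/6
  weight(U=1) = 7/36
Total weight = 1/6 + 7/36 = 13/36
P(U=0 | obs) = 1/6 / 13/36 = 6/13
P(U=1 | obs) = 7/36 / 13/36 = 7/13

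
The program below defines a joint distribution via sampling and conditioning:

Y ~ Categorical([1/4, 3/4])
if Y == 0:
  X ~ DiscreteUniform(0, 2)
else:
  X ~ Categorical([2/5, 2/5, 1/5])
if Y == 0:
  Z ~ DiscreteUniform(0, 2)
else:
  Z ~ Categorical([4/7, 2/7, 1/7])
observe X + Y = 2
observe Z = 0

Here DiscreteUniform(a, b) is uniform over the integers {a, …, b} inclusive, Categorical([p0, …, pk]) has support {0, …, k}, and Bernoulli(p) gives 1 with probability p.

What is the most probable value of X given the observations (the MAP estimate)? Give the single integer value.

argmax_v P(X = v | obs) = 1

Enumerate traces; 2 have nonzero weight after conditioning:
  (Y=0, X=2, Z=0) weight 1/36
  (Y=1, X=1, Z=0) weight 6/35
Group by X:
  weight(X=1) = 6/35
  weight(X=2) = 1/36
Total weight = 6/35 + 1/36 = 251/1260
P(X=1 | obs) = 6/35 / 251/1260 = 216/251
P(X=2 | obs) = 1/36 / 251/1260 = 35/251
argmax = 1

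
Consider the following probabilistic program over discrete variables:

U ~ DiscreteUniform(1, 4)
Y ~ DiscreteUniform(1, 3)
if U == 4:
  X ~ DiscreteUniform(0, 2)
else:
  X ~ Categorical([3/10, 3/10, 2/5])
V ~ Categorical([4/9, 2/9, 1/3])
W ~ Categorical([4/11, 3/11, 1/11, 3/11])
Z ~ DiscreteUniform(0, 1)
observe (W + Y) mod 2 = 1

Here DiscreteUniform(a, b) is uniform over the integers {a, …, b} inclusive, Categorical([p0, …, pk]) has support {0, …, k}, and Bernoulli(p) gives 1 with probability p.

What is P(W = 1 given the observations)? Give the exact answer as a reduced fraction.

P(W = 1 | obs) = 3/16

Enumerate traces; 432 have nonzero weight after conditioning:
  (U=1, Y=1, X=0, V=0, W=0, Z=0) weight 1/495
  (U=1, Y=1, X=0, V=0, W=0, Z=1) weight 1/495
  (U=1, Y=1, X=0, V=0, W=2, Z=0) weight 1/1980
  (U=1, Y=1, X=0, V=0, W=2, Z=1) weight 1/1980
  (U=1, Y=1, X=0, V=1, W=0, Z=0) weight 1/990
  (U=1, Y=1, X=0, V=1, W=0, Z=1) weight 1/990
  (U=1, Y=1, X=0, V=1, W=2, Z=0) weight 1/3960
  (U=1, Y=1, X=0, V=1, W=2, Z=1) weight 1/3960
  (U=1, Y=2, X=0, V=0, W=1, Z=0) weight 1/660
  (U=1, Y=2, X=0, V=0, W=3, Z=0) weight 1/660
  … 422 more
Group by W:
  weight(W=0) = 8/33
  weight(W=1) = 1/11
  weight(W=2) = 2/33
  weight(W=3) = 1/11
Total weight = 8/33 + 1/11 + 2/33 + 1/11 = 16/33
P(W=0 | obs) = 8/33 / 16/33 = 1/2
P(W=1 | obs) = 1/11 / 16/33 = 3/16
P(W=2 | obs) = 2/33 / 16/33 = 1/8
P(W=3 | obs) = 1/11 / 16/33 = 3/16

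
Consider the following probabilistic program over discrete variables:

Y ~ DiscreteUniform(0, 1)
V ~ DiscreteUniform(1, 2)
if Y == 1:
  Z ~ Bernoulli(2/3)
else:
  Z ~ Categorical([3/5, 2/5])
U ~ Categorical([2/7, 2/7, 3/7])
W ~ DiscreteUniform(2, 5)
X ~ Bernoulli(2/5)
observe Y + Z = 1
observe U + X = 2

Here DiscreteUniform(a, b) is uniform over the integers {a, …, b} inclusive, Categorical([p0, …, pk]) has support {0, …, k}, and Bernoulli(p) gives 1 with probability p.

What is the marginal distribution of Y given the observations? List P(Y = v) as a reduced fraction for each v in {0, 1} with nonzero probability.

P(Y=0) = 6/11, P(Y=1) = 5/11

Enumerate traces; 32 have nonzero weight after conditioning:
  (Y=0, V=1, Z=1, U=1, W=2, X=1) weight 1/350
  (Y=0, V=1, Z=1, U=1, W=3, X=1) weight 1/350
  (Y=0, V=1, Z=1, U=1, W=4, X=1) weight 1/350
  (Y=0, V=1, Z=1, U=1, W=5, X=1) weight 1/350
  (Y=0, V=1, Z=1, U=2, W=2, X=0) weight 9/1400
  (Y=0, V=1, Z=1, U=2, W=3, X=0) weight 9/1400
  (Y=0, V=1, Z=1, U=2, W=4, X=0) weight 9/1400
  (Y=0, V=1, Z=1, U=2, W=5, X=0) weight 9/1400
  (Y=1, V=1, Z=0, U=1, W=2, X=1) weight 1/420
  … 23 more
Group by Y:
  weight(Y=0) = 13/175
  weight(Y=1) = 13/210
Total weight = 13/175 + 13/210 = 143/1050
P(Y=0 | obs) = 13/175 / 143/1050 = 6/11
P(Y=1 | obs) = 13/210 / 143/1050 = 5/11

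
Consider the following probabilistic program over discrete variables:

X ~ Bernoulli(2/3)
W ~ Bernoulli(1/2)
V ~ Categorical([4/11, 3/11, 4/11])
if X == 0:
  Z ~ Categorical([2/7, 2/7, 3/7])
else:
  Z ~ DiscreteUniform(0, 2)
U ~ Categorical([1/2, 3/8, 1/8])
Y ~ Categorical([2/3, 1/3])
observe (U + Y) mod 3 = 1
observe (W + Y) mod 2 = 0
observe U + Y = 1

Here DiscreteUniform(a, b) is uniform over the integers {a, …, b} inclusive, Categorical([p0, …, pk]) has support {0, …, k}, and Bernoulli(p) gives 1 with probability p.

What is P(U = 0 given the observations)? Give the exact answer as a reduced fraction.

P(U = 0 | obs) = 2/5

Enumerate traces; 36 have nonzero weight after conditioning:
  (X=0, W=0, V=0, Z=0, U=1, Y=0) weight 1/231
  (X=0, W=0, V=0, Z=1, U=1, Y=0) weight 1/231
  (X=0, W=0, V=0, Z=2, U=1, Y=0) weight 1/154
  (X=0, W=0, V=1, Z=0, U=1, Y=0) weight 1/308
  (X=0, W=0, V=1, Z=1, U=1, Y=0) weight 1/308
  (X=0, W=0, V=1, Z=2, U=1, Y=0) weight 3/616
  (X=0, W=0, V=2, Z=0, U=1, Y=0) weight 1/231
  (X=0, W=0, V=2, Z=1, U=1, Y=0) weight 1/231
  (X=0, W=1, V=0, Z=0, U=0, Y=1) weight 2/693
  … 27 more
Group by U:
  weight(U=0) = 1/12
  weight(U=1) = 1/8
Total weight = 1/12 + 1/8 = 5/24
P(U=0 | obs) = 1/12 / 5/24 = 2/5
P(U=1 | obs) = 1/8 / 5/24 = 3/5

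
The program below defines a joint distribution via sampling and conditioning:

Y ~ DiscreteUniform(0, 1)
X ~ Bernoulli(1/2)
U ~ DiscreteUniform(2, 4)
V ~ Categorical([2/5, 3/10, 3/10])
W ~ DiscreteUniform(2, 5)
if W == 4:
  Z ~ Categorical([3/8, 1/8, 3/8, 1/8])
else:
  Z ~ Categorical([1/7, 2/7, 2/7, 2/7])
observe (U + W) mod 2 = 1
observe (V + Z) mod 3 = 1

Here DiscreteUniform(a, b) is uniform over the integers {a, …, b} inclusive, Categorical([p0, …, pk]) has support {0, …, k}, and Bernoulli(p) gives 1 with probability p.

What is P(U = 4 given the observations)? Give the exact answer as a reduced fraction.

P(U = 4 | obs) = 368/1095

Enumerate traces; 96 have nonzero weight after conditioning:
  (Y=0, X=0, U=2, V=0, W=3, Z=1) weight 1/420
  (Y=0, X=0, U=2, V=0, W=5, Z=1) weight 1/420
  (Y=0, X=0, U=2, V=1, W=3, Z=0) weight 1/1120
  (Y=0, X=0, U=2, V=1, W=3, Z=3) weight 1/560
  (Y=0, X=0, U=2, V=1, W=5, Z=0) weight 1/1120
  (Y=0, X=0, U=2, V=1, W=5, Z=3) weight 1/560
  (Y=0, X=0, U=2, V=2, W=3, Z=2) weight 1/560
  (Y=0, X=0, U=2, V=2, W=5, Z=2) weight 1/560
  (Y=0, X=0, U=3, V=0, W=2, Z=1) weight 1/420
  (Y=0, X=0, U=4, V=0, W=3, Z=1) weight 1/420
  … 86 more
Group by U:
  weight(U=2) = 23/420
  weight(U=3) = 359/6720
  weight(U=4) = 23/420
Total weight = 23/420 + 359/6720 + 23/420 = 73/448
P(U=2 | obs) = 23/420 / 73/448 = 368/1095
P(U=3 | obs) = 359/6720 / 73/448 = 359/1095
P(U=4 | obs) = 23/420 / 73/448 = 368/1095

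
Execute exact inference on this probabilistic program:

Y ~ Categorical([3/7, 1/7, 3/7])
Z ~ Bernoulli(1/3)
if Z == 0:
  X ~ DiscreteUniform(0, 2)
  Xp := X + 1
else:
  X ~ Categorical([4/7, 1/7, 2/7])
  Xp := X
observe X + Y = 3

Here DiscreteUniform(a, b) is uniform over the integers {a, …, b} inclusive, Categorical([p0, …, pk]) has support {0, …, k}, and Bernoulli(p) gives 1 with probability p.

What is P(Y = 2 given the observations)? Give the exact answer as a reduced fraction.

P(Y = 2 | obs) = 51/71

Enumerate traces; 4 have nonzero weight after conditioning:
  (Y=1, Z=0, X=2) weight 2/63
  (Y=1, Z=1, X=2) weight 2/147
  (Y=2, Z=0, X=1) weight 2/21
  (Y=2, Z=1, X=1) weight 1/49
Group by Y:
  weight(Y=1) = 20/441
  weight(Y=2) = 17/147
Total weight = 20/441 + 17/147 = 71/441
P(Y=1 | obs) = 20/441 / 71/441 = 20/71
P(Y=2 | obs) = 17/147 / 71/441 = 51/71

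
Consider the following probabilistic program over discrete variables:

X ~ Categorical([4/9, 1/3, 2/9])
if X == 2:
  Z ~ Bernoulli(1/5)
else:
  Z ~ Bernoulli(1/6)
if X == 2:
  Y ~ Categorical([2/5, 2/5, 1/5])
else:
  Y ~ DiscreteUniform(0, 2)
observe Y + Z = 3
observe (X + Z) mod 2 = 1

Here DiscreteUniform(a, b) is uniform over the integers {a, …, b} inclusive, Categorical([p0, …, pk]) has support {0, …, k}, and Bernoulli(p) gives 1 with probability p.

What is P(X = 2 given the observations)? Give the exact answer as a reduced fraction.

Enumerate traces; 2 have nonzero weight after conditioning:
  (X=0, Z=1, Y=2) weight 2/81
  (X=2, Z=1, Y=2) weight 2/225
Group by X:
  weight(X=0) = 2/81
  weight(X=2) = 2/225
Total weight = 2/81 + 2/225 = 68/2025
P(X=0 | obs) = 2/81 / 68/2025 = 25/34
P(X=2 | obs) = 2/225 / 68/2025 = 9/34

P(X = 2 | obs) = 9/34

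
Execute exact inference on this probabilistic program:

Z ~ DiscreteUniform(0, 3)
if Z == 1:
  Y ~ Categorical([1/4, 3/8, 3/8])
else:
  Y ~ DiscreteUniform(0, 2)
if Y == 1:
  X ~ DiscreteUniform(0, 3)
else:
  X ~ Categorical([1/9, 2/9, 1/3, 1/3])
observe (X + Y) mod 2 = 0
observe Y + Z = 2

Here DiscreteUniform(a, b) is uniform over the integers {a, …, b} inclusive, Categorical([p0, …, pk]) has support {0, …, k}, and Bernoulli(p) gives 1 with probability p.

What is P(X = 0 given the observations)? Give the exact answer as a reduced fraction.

Enumerate traces; 6 have nonzero weight after conditioning:
  (Z=0, Y=2, X=0) weight 1/108
  (Z=0, Y=2, X=2) weight 1/36
  (Z=1, Y=1, X=1) weight 3/128
  (Z=1, Y=1, X=3) weight 3/128
  (Z=2, Y=0, X=0) weight 1/108
  (Z=2, Y=0, X=2) weight 1/36
Group by X:
  weight(X=0) = 1/54
  weight(X=1) = 3/128
  weight(X=2) = 1/18
  weight(X=3) = 3/128
Total weight = 1/54 + 3/128 + 1/18 + 3/128 = 209/1728
P(X=0 | obs) = 1/54 / 209/1728 = 32/209
P(X=1 | obs) = 3/128 / 209/1728 = 81/418
P(X=2 | obs) = 1/18 / 209/1728 = 96/209
P(X=3 | obs) = 3/128 / 209/1728 = 81/418

P(X = 0 | obs) = 32/209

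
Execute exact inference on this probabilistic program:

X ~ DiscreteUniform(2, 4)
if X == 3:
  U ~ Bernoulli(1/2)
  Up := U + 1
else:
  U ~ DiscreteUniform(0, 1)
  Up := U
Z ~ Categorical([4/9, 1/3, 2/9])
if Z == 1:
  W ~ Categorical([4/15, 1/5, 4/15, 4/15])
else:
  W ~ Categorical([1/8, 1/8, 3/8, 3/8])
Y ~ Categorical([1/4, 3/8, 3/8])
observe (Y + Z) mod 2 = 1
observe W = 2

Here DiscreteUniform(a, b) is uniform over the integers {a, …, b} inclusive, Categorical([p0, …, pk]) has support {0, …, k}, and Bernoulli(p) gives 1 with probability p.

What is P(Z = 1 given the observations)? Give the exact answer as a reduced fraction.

Enumerate traces; 24 have nonzero weight after conditioning:
  (X=2, U=0, Z=0, W=2, Y=1) weight 1/96
  (X=2, U=0, Z=1, W=2, Y=0) weight 1/270
  (X=2, U=0, Z=1, W=2, Y=2) weight 1/180
  (X=2, U=0, Z=2, W=2, Y=1) weight 1/192
  (X=2, U=1, Z=0, W=2, Y=1) weight 1/96
  (X=2, U=1, Z=1, W=2, Y=0) weight 1/270
  (X=2, U=1, Z=1, W=2, Y=2) weight 1/180
  (X=2, U=1, Z=2, W=2, Y=1) weight 1/192
  … 16 more
Group by Z:
  weight(Z=0) = 1/16
  weight(Z=1) = 1/18
  weight(Z=2) = 1/32
Total weight = 1/16 + 1/18 + 1/32 = 43/288
P(Z=0 | obs) = 1/16 / 43/288 = 18/43
P(Z=1 | obs) = 1/18 / 43/288 = 16/43
P(Z=2 | obs) = 1/32 / 43/288 = 9/43

P(Z = 1 | obs) = 16/43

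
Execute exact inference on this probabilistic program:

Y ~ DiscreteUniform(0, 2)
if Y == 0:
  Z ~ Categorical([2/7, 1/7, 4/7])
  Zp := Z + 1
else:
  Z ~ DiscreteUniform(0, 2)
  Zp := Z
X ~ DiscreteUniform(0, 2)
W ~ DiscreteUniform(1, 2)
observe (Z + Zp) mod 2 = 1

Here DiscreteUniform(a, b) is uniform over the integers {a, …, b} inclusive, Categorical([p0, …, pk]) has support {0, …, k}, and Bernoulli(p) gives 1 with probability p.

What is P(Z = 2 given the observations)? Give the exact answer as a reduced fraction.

P(Z = 2 | obs) = 4/7

Enumerate traces; 18 have nonzero weight after conditioning:
  (Y=0, Z=0, X=0, W=1) weight 1/63
  (Y=0, Z=0, X=0, W=2) weight 1/63
  (Y=0, Z=0, X=1, W=1) weight 1/63
  (Y=0, Z=0, X=1, W=2) weight 1/63
  (Y=0, Z=0, X=2, W=1) weight 1/63
  (Y=0, Z=0, X=2, W=2) weight 1/63
  (Y=0, Z=1, X=0, W=1) weight 1/126
  (Y=0, Z=1, X=0, W=2) weight 1/126
  (Y=0, Z=2, X=0, W=1) weight 2/63
  … 9 more
Group by Z:
  weight(Z=0) = 2/21
  weight(Z=1) = 1/21
  weight(Z=2) = 4/21
Total weight = 2/21 + 1/21 + 4/21 = 1/3
P(Z=0 | obs) = 2/21 / 1/3 = 2/7
P(Z=1 | obs) = 1/21 / 1/3 = 1/7
P(Z=2 | obs) = 4/21 / 1/3 = 4/7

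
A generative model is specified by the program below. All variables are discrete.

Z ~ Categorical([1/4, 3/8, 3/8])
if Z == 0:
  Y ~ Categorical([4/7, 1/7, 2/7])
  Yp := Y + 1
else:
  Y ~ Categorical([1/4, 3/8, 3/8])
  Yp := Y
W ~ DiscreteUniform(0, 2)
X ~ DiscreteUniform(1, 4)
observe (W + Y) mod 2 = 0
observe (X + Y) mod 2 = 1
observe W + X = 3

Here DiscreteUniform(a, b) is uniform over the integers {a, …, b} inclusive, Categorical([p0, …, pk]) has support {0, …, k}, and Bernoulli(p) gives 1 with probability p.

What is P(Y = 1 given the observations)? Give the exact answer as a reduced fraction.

Enumerate traces; 15 have nonzero weight after conditioning:
  (Z=0, Y=0, W=0, X=3) weight 1/84
  (Z=0, Y=0, W=2, X=1) weight 1/84
  (Z=0, Y=1, W=1, X=2) weight 1/336
  (Z=0, Y=2, W=0, X=3) weight 1/168
  (Z=0, Y=2, W=2, X=1) weight 1/168
  (Z=1, Y=0, W=0, X=3) weight 1/128
  (Z=1, Y=0, W=2, X=1) weight 1/128
  (Z=1, Y=1, W=1, X=2) weight 3/256
  … 7 more
Group by Y:
  weight(Y=0) = 37/672
  weight(Y=1) = 71/2688
  weight(Y=2) = 79/1344
Total weight = 37/672 + 71/2688 + 79/1344 = 377/2688
P(Y=0 | obs) = 37/672 / 377/2688 = 148/377
P(Y=1 | obs) = 71/2688 / 377/2688 = 71/377
P(Y=2 | obs) = 79/1344 / 377/2688 = 158/377

P(Y = 1 | obs) = 71/377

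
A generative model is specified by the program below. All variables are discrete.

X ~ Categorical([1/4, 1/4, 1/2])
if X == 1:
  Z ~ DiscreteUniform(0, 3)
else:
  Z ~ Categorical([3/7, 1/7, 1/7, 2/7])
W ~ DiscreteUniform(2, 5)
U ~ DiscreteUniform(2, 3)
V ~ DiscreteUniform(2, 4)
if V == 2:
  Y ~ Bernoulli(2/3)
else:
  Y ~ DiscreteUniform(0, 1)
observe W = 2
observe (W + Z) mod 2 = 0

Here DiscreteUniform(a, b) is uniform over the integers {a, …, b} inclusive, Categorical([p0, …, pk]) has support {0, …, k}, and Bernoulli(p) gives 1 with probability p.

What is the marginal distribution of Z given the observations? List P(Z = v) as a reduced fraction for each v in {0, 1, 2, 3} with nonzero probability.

Enumerate traces; 72 have nonzero weight after conditioning:
  (X=0, Z=0, W=2, U=2, V=2, Y=0) weight 1/672
  (X=0, Z=0, W=2, U=2, V=2, Y=1) weight 1/336
  (X=0, Z=0, W=2, U=2, V=3, Y=0) weight 1/448
  (X=0, Z=0, W=2, U=2, V=3, Y=1) weight 1/448
  (X=0, Z=0, W=2, U=2, V=4, Y=0) weight 1/448
  (X=0, Z=0, W=2, U=2, V=4, Y=1) weight 1/448
  (X=0, Z=0, W=2, U=3, V=2, Y=0) weight 1/672
  (X=0, Z=0, W=2, U=3, V=2, Y=1) weight 1/336
  (X=0, Z=2, W=2, U=2, V=2, Y=0) weight 1/2016
  … 63 more
Group by Z:
  weight(Z=0) = 43/448
  weight(Z=2) = 19/448
Total weight = 43/448 + 19/448 = 31/224
P(Z=0 | obs) = 43/448 / 31/224 = 43/62
P(Z=2 | obs) = 19/448 / 31/224 = 19/62

P(Z=0) = 43/62, P(Z=2) = 19/62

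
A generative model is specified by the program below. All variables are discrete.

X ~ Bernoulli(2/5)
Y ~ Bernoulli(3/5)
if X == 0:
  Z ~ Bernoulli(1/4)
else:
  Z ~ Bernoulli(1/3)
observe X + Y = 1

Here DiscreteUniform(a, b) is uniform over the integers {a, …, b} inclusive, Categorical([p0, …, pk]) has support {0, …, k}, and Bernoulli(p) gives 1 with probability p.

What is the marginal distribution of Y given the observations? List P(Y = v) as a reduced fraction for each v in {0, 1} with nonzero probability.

P(Y=0) = 4/13, P(Y=1) = 9/13

Enumerate traces; 4 have nonzero weight after conditioning:
  (X=0, Y=1, Z=0) weight 27/100
  (X=0, Y=1, Z=1) weight 9/100
  (X=1, Y=0, Z=0) weight 8/75
  (X=1, Y=0, Z=1) weight 4/75
Group by Y:
  weight(Y=0) = 4/25
  weight(Y=1) = 9/25
Total weight = 4/25 + 9/25 = 13/25
P(Y=0 | obs) = 4/25 / 13/25 = 4/13
P(Y=1 | obs) = 9/25 / 13/25 = 9/13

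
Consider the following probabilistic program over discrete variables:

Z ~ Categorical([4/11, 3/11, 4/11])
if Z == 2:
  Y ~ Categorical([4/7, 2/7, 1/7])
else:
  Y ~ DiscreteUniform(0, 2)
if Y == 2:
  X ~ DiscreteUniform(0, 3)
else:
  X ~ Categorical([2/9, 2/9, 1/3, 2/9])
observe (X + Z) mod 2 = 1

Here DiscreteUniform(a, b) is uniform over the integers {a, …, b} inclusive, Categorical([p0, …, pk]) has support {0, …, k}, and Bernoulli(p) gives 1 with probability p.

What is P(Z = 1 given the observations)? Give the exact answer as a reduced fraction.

Enumerate traces; 18 have nonzero weight after conditioning:
  (Z=0, Y=0, X=1) weight 8/297
  (Z=0, Y=0, X=3) weight 8/297
  (Z=0, Y=1, X=1) weight 8/297
  (Z=0, Y=1, X=3) weight 8/297
  (Z=0, Y=2, X=1) weight 1/33
  (Z=0, Y=2, X=3) weight 1/33
  (Z=1, Y=0, X=0) weight 2/99
  (Z=1, Y=0, X=2) weight 1/33
  (Z=2, Y=0, X=1) weight 32/693
  … 9 more
Group by Z:
  weight(Z=0) = 50/297
  weight(Z=1) = 29/198
  weight(Z=2) = 38/231
Total weight = 50/297 + 29/198 + 38/231 = 1993/4158
P(Z=0 | obs) = 50/297 / 1993/4158 = 700/1993
P(Z=1 | obs) = 29/198 / 1993/4158 = 609/1993
P(Z=2 | obs) = 38/231 / 1993/4158 = 684/1993

P(Z = 1 | obs) = 609/1993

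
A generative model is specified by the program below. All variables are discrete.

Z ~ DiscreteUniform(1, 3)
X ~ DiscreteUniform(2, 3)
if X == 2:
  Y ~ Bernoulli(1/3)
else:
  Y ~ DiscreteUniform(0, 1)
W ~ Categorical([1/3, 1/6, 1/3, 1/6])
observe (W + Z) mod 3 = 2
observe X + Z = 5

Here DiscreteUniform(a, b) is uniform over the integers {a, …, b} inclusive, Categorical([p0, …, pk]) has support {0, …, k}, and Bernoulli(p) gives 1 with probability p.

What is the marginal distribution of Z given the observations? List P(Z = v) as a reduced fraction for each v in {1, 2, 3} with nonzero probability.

P(Z=2) = 3/5, P(Z=3) = 2/5

Enumerate traces; 6 have nonzero weight after conditioning:
  (Z=2, X=3, Y=0, W=0) weight 1/36
  (Z=2, X=3, Y=0, W=3) weight 1/72
  (Z=2, X=3, Y=1, W=0) weight 1/36
  (Z=2, X=3, Y=1, W=3) weight 1/72
  (Z=3, X=2, Y=0, W=2) weight 1/27
  (Z=3, X=2, Y=1, W=2) weight 1/54
Group by Z:
  weight(Z=2) = 1/12
  weight(Z=3) = 1/18
Total weight = 1/12 + 1/18 = 5/36
P(Z=2 | obs) = 1/12 / 5/36 = 3/5
P(Z=3 | obs) = 1/18 / 5/36 = 2/5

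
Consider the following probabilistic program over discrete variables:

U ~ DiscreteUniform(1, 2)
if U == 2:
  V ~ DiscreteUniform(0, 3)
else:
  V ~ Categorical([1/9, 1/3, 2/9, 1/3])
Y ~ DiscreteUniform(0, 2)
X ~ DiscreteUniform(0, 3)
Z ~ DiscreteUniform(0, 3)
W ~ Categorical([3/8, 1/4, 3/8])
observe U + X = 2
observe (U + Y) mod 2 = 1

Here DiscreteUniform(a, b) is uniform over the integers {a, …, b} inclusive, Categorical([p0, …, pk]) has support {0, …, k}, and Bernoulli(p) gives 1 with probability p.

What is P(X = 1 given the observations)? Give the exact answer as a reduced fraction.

Enumerate traces; 144 have nonzero weight after conditioning:
  (U=1, V=0, Y=0, X=1, Z=0, W=0) weight 1/2304
  (U=1, V=0, Y=0, X=1, Z=0, W=1) weight 1/3456
  (U=1, V=0, Y=0, X=1, Z=0, W=2) weight 1/2304
  (U=1, V=0, Y=0, X=1, Z=1, W=0) weight 1/2304
  (U=1, V=0, Y=0, X=1, Z=1, W=1) weight 1/3456
  (U=1, V=0, Y=0, X=1, Z=1, W=2) weight 1/2304
  (U=1, V=0, Y=0, X=1, Z=2, W=0) weight 1/2304
  (U=1, V=0, Y=0, X=1, Z=2, W=1) weight 1/3456
  (U=2, V=0, Y=1, X=0, Z=0, W=0) weight 1/1024
  … 135 more
Group by X:
  weight(X=0) = 1/24
  weight(X=1) = 1/12
Total weight = 1/24 + 1/12 = 1/8
P(X=0 | obs) = 1/24 / 1/8 = 1/3
P(X=1 | obs) = 1/12 / 1/8 = 2/3

P(X = 1 | obs) = 2/3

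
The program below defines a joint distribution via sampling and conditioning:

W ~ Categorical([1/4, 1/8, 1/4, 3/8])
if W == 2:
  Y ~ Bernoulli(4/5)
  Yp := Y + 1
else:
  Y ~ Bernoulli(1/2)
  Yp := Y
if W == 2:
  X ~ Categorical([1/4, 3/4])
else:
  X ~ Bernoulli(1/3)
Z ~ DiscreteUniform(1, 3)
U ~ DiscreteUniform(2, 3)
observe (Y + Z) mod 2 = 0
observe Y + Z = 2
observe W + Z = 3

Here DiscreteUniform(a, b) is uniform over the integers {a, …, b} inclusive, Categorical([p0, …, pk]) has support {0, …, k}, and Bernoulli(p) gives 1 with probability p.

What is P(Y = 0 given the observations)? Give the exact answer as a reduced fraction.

Enumerate traces; 8 have nonzero weight after conditioning:
  (W=1, Y=0, X=0, Z=2, U=2) weight 1/144
  (W=1, Y=0, X=0, Z=2, U=3) weight 1/144
  (W=1, Y=0, X=1, Z=2, U=2) weight 1/288
  (W=1, Y=0, X=1, Z=2, U=3) weight 1/288
  (W=2, Y=1, X=0, Z=1, U=2) weight 1/120
  (W=2, Y=1, X=0, Z=1, U=3) weight 1/120
  (W=2, Y=1, X=1, Z=1, U=2) weight 1/40
  (W=2, Y=1, X=1, Z=1, U=3) weight 1/40
Group by Y:
  weight(Y=0) = 1/48
  weight(Y=1) = 1/15
Total weight = 1/48 + 1/15 = 7/80
P(Y=0 | obs) = 1/48 / 7/80 = 5/21
P(Y=1 | obs) = 1/15 / 7/80 = 16/21

P(Y = 0 | obs) = 5/21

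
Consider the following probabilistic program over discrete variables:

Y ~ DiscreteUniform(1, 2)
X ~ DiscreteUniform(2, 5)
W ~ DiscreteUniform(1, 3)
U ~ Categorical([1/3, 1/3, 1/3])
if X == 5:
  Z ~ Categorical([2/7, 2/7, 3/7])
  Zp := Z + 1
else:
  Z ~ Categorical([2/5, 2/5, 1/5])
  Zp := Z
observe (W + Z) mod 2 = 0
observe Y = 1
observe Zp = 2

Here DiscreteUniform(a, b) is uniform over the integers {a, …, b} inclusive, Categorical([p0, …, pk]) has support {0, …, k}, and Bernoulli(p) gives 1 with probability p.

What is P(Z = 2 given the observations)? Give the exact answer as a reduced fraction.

Enumerate traces; 15 have nonzero weight after conditioning:
  (Y=1, X=2, W=2, U=0, Z=2) weight 1/360
  (Y=1, X=2, W=2, U=1, Z=2) weight 1/360
  (Y=1, X=2, W=2, U=2, Z=2) weight 1/360
  (Y=1, X=3, W=2, U=0, Z=2) weight 1/360
  (Y=1, X=3, W=2, U=1, Z=2) weight 1/360
  (Y=1, X=3, W=2, U=2, Z=2) weight 1/360
  (Y=1, X=4, W=2, U=0, Z=2) weight 1/360
  (Y=1, X=4, W=2, U=1, Z=2) weight 1/360
  (Y=1, X=5, W=1, U=0, Z=1) weight 1/252
  … 6 more
Group by Z:
  weight(Z=1) = 1/42
  weight(Z=2) = 1/40
Total weight = 1/42 + 1/40 = 41/840
P(Z=1 | obs) = 1/42 / 41/840 = 20/41
P(Z=2 | obs) = 1/40 / 41/840 = 21/41

P(Z = 2 | obs) = 21/41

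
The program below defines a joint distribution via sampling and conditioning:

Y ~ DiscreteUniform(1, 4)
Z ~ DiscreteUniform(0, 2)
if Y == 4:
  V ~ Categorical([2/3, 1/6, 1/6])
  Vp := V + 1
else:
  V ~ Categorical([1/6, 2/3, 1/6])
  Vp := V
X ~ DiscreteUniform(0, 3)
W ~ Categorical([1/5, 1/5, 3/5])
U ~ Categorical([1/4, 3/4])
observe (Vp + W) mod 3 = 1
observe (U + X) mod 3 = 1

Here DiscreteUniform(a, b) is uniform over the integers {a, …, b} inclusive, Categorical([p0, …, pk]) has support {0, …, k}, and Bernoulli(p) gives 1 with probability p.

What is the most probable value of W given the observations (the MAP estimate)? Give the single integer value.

Enumerate traces; 108 have nonzero weight after conditioning:
  (Y=1, Z=0, V=0, X=0, W=1, U=1) weight 1/1920
  (Y=1, Z=0, V=0, X=1, W=1, U=0) weight 1/5760
  (Y=1, Z=0, V=0, X=3, W=1, U=1) weight 1/1920
  (Y=1, Z=0, V=1, X=0, W=0, U=1) weight 1/480
  (Y=1, Z=0, V=1, X=1, W=0, U=0) weight 1/1440
  (Y=1, Z=0, V=1, X=3, W=0, U=1) weight 1/480
  (Y=1, Z=0, V=2, X=0, W=2, U=1) weight 1/640
  (Y=1, Z=0, V=2, X=1, W=2, U=0) weight 1/1920
  … 100 more
Group by W:
  weight(W=0) = 7/120
  weight(W=1) = 7/480
  weight(W=2) = 7/160
Total weight = 7/120 + 7/480 + 7/160 = 7/60
P(W=0 | obs) = 7/120 / 7/60 = 1/2
P(W=1 | obs) = 7/480 / 7/60 = 1/8
P(W=2 | obs) = 7/160 / 7/60 = 3/8
argmax = 0

argmax_v P(W = v | obs) = 0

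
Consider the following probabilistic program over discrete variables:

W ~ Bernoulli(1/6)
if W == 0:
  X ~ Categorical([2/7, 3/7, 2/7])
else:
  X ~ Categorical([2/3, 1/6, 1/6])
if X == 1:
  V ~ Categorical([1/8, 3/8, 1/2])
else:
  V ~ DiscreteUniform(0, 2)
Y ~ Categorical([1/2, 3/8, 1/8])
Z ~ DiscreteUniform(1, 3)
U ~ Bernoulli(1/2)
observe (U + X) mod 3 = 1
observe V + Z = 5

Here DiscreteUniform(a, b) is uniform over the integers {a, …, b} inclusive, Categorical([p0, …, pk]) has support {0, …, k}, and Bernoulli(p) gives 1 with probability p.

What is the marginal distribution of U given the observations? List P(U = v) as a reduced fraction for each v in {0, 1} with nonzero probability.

P(U=0) = 291/467, P(U=1) = 176/467

Enumerate traces; 12 have nonzero weight after conditioning:
  (W=0, X=0, V=2, Y=0, Z=3, U=1) weight 5/756
  (W=0, X=0, V=2, Y=1, Z=3, U=1) weight 5/1008
  (W=0, X=0, V=2, Y=2, Z=3, U=1) weight 5/3024
  (W=0, X=1, V=2, Y=0, Z=3, U=0) weight 5/336
  (W=0, X=1, V=2, Y=1, Z=3, U=0) weight 5/448
  (W=0, X=1, V=2, Y=2, Z=3, U=0) weight 5/1344
  (W=1, X=0, V=2, Y=0, Z=3, U=1) weight 1/324
  (W=1, X=0, V=2, Y=1, Z=3, U=1) weight 1/432
  … 4 more
Group by U:
  weight(U=0) = 97/3024
  weight(U=1) = 11/567
Total weight = 97/3024 + 11/567 = 467/9072
P(U=0 | obs) = 97/3024 / 467/9072 = 291/467
P(U=1 | obs) = 11/567 / 467/9072 = 176/467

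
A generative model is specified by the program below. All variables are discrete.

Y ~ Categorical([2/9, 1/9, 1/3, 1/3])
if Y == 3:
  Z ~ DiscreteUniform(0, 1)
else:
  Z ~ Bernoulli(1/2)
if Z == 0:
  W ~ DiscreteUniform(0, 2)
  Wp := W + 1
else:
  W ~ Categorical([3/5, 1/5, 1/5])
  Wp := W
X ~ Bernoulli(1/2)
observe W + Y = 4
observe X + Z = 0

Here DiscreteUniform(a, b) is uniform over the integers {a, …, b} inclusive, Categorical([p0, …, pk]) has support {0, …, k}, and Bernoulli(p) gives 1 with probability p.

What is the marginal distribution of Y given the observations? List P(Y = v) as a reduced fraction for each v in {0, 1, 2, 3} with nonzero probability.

P(Y=2) = 1/2, P(Y=3) = 1/2

Enumerate traces; 2 have nonzero weight after conditioning:
  (Y=2, Z=0, W=2, X=0) weight 1/36
  (Y=3, Z=0, W=1, X=0) weight 1/36
Group by Y:
  weight(Y=2) = 1/36
  weight(Y=3) = 1/36
Total weight = 1/36 + 1/36 = 1/18
P(Y=2 | obs) = 1/36 / 1/18 = 1/2
P(Y=3 | obs) = 1/36 / 1/18 = 1/2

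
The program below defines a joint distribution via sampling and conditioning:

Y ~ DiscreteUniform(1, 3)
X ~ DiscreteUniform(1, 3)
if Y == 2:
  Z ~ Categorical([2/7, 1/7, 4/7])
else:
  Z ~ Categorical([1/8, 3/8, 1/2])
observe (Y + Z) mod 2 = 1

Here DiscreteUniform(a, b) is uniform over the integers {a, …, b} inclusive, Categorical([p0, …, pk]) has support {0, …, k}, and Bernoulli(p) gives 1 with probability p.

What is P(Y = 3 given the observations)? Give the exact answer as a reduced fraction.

Enumerate traces; 15 have nonzero weight after conditioning:
  (Y=1, X=1, Z=0) weight 1/72
  (Y=1, X=1, Z=2) weight 1/18
  (Y=1, X=2, Z=0) weight 1/72
  (Y=1, X=2, Z=2) weight 1/18
  (Y=1, X=3, Z=0) weight 1/72
  (Y=1, X=3, Z=2) weight 1/18
  (Y=2, X=1, Z=1) weight 1/63
  (Y=2, X=2, Z=1) weight 1/63
  (Y=3, X=1, Z=0) weight 1/72
  … 6 more
Group by Y:
  weight(Y=1) = 5/24
  weight(Y=2) = 1/21
  weight(Y=3) = 5/24
Total weight = 5/24 + 1/21 + 5/24 = 13/28
P(Y=1 | obs) = 5/24 / 13/28 = 35/78
P(Y=2 | obs) = 1/21 / 13/28 = 4/39
P(Y=3 | obs) = 5/24 / 13/28 = 35/78

P(Y = 3 | obs) = 35/78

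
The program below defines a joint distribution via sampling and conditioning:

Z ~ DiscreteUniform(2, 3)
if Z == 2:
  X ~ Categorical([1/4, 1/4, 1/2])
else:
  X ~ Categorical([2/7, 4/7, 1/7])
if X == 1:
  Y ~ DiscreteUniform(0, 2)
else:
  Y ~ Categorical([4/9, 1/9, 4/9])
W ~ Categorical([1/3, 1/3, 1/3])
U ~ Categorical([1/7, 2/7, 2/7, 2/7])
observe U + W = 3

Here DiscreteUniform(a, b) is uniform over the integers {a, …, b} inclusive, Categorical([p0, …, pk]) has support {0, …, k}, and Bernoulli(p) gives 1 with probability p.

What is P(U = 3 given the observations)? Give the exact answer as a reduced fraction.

P(U = 3 | obs) = 1/3

Enumerate traces; 54 have nonzero weight after conditioning:
  (Z=2, X=0, Y=0, W=0, U=3) weight 1/189
  (Z=2, X=0, Y=0, W=1, U=2) weight 1/189
  (Z=2, X=0, Y=0, W=2, U=1) weight 1/189
  (Z=2, X=0, Y=1, W=0, U=3) weight 1/756
  (Z=2, X=0, Y=1, W=1, U=2) weight 1/756
  (Z=2, X=0, Y=1, W=2, U=1) weight 1/756
  (Z=2, X=0, Y=2, W=0, U=3) weight 1/189
  (Z=2, X=0, Y=2, W=1, U=2) weight 1/189
  … 46 more
Group by U:
  weight(U=1) = 2/21
  weight(U=2) = 2/21
  weight(U=3) = 2/21
Total weight = 2/21 + 2/21 + 2/21 = 2/7
P(U=1 | obs) = 2/21 / 2/7 = 1/3
P(U=2 | obs) = 2/21 / 2/7 = 1/3
P(U=3 | obs) = 2/21 / 2/7 = 1/3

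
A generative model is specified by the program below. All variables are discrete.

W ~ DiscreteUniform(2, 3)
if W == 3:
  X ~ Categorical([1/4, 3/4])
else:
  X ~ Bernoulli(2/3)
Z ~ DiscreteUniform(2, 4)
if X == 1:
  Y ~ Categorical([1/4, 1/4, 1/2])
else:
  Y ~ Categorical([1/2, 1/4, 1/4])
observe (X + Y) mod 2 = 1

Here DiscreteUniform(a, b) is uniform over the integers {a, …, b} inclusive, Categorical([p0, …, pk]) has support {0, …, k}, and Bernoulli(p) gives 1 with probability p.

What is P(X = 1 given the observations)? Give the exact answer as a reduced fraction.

P(X = 1 | obs) = 51/58

Enumerate traces; 18 have nonzero weight after conditioning:
  (W=2, X=0, Z=2, Y=1) weight 1/72
  (W=2, X=0, Z=3, Y=1) weight 1/72
  (W=2, X=0, Z=4, Y=1) weight 1/72
  (W=2, X=1, Z=2, Y=0) weight 1/36
  (W=2, X=1, Z=2, Y=2) weight 1/18
  (W=2, X=1, Z=3, Y=0) weight 1/36
  (W=2, X=1, Z=3, Y=2) weight 1/18
  (W=2, X=1, Z=4, Y=0) weight 1/36
  … 10 more
Group by X:
  weight(X=0) = 7/96
  weight(X=1) = 17/32
Total weight = 7/96 + 17/32 = 29/48
P(X=0 | obs) = 7/96 / 29/48 = 7/58
P(X=1 | obs) = 17/32 / 29/48 = 51/58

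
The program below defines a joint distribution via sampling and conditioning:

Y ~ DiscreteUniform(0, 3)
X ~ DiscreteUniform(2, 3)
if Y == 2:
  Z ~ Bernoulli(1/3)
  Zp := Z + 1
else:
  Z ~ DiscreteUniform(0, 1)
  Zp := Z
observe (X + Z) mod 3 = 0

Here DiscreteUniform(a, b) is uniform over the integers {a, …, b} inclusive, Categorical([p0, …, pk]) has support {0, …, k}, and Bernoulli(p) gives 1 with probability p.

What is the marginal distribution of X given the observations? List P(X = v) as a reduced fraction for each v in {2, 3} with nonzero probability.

P(X=2) = 11/24, P(X=3) = 13/24

Enumerate traces; 8 have nonzero weight after conditioning:
  (Y=0, X=2, Z=1) weight 1/16
  (Y=0, X=3, Z=0) weight 1/16
  (Y=1, X=2, Z=1) weight 1/16
  (Y=1, X=3, Z=0) weight 1/16
  (Y=2, X=2, Z=1) weight 1/24
  (Y=2, X=3, Z=0) weight 1/12
  (Y=3, X=2, Z=1) weight 1/16
  (Y=3, X=3, Z=0) weight 1/16
Group by X:
  weight(X=2) = 11/48
  weight(X=3) = 13/48
Total weight = 11/48 + 13/48 = 1/2
P(X=2 | obs) = 11/48 / 1/2 = 11/24
P(X=3 | obs) = 13/48 / 1/2 = 13/24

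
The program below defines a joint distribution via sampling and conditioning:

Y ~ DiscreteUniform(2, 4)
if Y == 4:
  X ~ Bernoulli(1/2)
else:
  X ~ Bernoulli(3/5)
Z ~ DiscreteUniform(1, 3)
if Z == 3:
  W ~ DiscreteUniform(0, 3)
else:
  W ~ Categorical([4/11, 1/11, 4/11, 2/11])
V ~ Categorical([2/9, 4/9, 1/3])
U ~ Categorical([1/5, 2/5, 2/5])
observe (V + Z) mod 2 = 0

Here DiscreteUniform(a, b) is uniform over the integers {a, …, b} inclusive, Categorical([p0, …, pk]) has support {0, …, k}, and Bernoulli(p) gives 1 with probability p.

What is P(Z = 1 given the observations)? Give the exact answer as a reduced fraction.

P(Z = 1 | obs) = 4/13

Enumerate traces; 288 have nonzero weight after conditioning:
  (Y=2, X=0, Z=1, W=0, V=1, U=0) weight 32/22275
  (Y=2, X=0, Z=1, W=0, V=1, U=1) weight 64/22275
  (Y=2, X=0, Z=1, W=0, V=1, U=2) weight 64/22275
  (Y=2, X=0, Z=1, W=1, V=1, U=0) weight 8/22275
  (Y=2, X=0, Z=1, W=1, V=1, U=1) weight 16/22275
  (Y=2, X=0, Z=1, W=1, V=1, U=2) weight 16/22275
  (Y=2, X=0, Z=1, W=2, V=1, U=0) weight 32/22275
  (Y=2, X=0, Z=1, W=2, V=1, U=1) weight 64/22275
  (Y=2, X=0, Z=2, W=0, V=0, U=0) weight 16/22275
  (Y=2, X=0, Z=3, W=0, V=1, U=0) weight 2/2025
  … 278 more
Group by Z:
  weight(Z=1) = 4/27
  weight(Z=2) = 5/27
  weight(Z=3) = 4/27
Total weight = 4/27 + 5/27 + 4/27 = 13/27
P(Z=1 | obs) = 4/27 / 13/27 = 4/13
P(Z=2 | obs) = 5/27 / 13/27 = 5/13
P(Z=3 | obs) = 4/27 / 13/27 = 4/13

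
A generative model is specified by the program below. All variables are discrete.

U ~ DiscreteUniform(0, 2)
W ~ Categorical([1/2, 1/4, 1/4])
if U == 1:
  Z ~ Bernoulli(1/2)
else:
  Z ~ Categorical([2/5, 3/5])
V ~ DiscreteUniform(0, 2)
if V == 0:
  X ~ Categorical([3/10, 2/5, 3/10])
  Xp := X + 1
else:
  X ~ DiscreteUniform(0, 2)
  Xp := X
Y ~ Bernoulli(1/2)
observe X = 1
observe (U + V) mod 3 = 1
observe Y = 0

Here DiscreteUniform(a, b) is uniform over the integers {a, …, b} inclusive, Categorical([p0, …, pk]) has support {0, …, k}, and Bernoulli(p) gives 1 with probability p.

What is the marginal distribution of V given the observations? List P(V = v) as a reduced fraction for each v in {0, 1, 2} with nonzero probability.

Enumerate traces; 18 have nonzero weight after conditioning:
  (U=0, W=0, Z=0, V=1, X=1, Y=0) weight 1/270
  (U=0, W=0, Z=1, V=1, X=1, Y=0) weight 1/180
  (U=0, W=1, Z=0, V=1, X=1, Y=0) weight 1/540
  (U=0, W=1, Z=1, V=1, X=1, Y=0) weight 1/360
  (U=0, W=2, Z=0, V=1, X=1, Y=0) weight 1/540
  (U=0, W=2, Z=1, V=1, X=1, Y=0) weight 1/360
  (U=1, W=0, Z=0, V=0, X=1, Y=0) weight 1/180
  (U=1, W=0, Z=1, V=0, X=1, Y=0) weight 1/180
  (U=2, W=0, Z=0, V=2, X=1, Y=0) weight 1/270
  … 9 more
Group by V:
  weight(V=0) = 1/45
  weight(V=1) = 1/54
  weight(V=2) = 1/54
Total weight = 1/45 + 1/54 + 1/54 = 8/135
P(V=0 | obs) = 1/45 / 8/135 = 3/8
P(V=1 | obs) = 1/54 / 8/135 = 5/16
P(V=2 | obs) = 1/54 / 8/135 = 5/16

P(V=0) = 3/8, P(V=1) = 5/16, P(V=2) = 5/16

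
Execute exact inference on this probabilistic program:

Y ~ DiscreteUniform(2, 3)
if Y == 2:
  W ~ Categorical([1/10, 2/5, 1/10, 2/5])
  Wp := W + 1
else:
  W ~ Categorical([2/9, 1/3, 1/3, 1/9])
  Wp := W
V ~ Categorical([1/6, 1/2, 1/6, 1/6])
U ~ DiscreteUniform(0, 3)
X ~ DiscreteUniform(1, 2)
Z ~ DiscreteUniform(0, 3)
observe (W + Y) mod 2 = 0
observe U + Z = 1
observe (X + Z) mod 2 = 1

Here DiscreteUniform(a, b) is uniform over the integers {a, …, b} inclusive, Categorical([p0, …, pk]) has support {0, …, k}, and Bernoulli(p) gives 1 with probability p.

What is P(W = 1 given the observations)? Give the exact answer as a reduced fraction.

P(W = 1 | obs) = 15/29

Enumerate traces; 32 have nonzero weight after conditioning:
  (Y=2, W=0, V=0, U=0, X=2, Z=1) weight 1/3840
  (Y=2, W=0, V=0, U=1, X=1, Z=0) weight 1/3840
  (Y=2, W=0, V=1, U=0, X=2, Z=1) weight 1/1280
  (Y=2, W=0, V=1, U=1, X=1, Z=0) weight 1/1280
  (Y=2, W=0, V=2, U=0, X=2, Z=1) weight 1/3840
  (Y=2, W=0, V=2, U=1, X=1, Z=0) weight 1/3840
  (Y=2, W=0, V=3, U=0, X=2, Z=1) weight 1/3840
  (Y=2, W=0, V=3, U=1, X=1, Z=0) weight 1/3840
  (Y=2, W=2, V=0, U=0, X=2, Z=1) weight 1/3840
  (Y=3, W=1, V=0, U=0, X=2, Z=1) weight 1/1152
  … 22 more
Group by W:
  weight(W=0) = 1/320
  weight(W=1) = 1/96
  weight(W=2) = 1/320
  weight(W=3) = 1/288
Total weight = 1/320 + 1/96 + 1/320 + 1/288 = 29/1440
P(W=0 | obs) = 1/320 / 29/1440 = 9/58
P(W=1 | obs) = 1/96 / 29/1440 = 15/29
P(W=2 | obs) = 1/320 / 29/1440 = 9/58
P(W=3 | obs) = 1/288 / 29/1440 = 5/29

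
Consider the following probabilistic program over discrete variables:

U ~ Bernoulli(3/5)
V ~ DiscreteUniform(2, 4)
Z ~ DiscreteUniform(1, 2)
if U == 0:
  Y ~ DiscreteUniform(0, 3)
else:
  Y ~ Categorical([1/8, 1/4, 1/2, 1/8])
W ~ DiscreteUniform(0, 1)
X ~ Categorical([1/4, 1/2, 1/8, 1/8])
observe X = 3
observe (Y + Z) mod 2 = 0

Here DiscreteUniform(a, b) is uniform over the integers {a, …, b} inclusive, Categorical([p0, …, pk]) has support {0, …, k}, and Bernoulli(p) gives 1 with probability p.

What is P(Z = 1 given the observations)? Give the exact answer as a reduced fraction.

Enumerate traces; 48 have nonzero weight after conditioning:
  (U=0, V=2, Z=1, Y=1, W=0, X=3) weight 1/960
  (U=0, V=2, Z=1, Y=1, W=1, X=3) weight 1/960
  (U=0, V=2, Z=1, Y=3, W=0, X=3) weight 1/960
  (U=0, V=2, Z=1, Y=3, W=1, X=3) weight 1/960
  (U=0, V=2, Z=2, Y=0, W=0, X=3) weight 1/960
  (U=0, V=2, Z=2, Y=0, W=1, X=3) weight 1/960
  (U=0, V=2, Z=2, Y=2, W=0, X=3) weight 1/960
  (U=0, V=2, Z=2, Y=2, W=1, X=3) weight 1/960
  … 40 more
Group by Z:
  weight(Z=1) = 17/640
  weight(Z=2) = 23/640
Total weight = 17/640 + 23/640 = 1/16
P(Z=1 | obs) = 17/640 / 1/16 = 17/40
P(Z=2 | obs) = 23/640 / 1/16 = 23/40

P(Z = 1 | obs) = 17/40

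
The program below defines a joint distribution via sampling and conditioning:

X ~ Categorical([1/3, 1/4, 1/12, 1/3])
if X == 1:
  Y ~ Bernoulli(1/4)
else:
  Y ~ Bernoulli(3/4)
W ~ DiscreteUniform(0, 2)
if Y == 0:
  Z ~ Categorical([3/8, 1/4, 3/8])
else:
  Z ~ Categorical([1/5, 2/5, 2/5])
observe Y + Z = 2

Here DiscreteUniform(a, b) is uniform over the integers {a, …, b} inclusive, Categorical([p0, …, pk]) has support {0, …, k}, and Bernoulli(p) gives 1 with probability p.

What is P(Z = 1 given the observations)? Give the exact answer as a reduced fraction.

Enumerate traces; 24 have nonzero weight after conditioning:
  (X=0, Y=0, W=0, Z=2) weight 1/96
  (X=0, Y=0, W=1, Z=2) weight 1/96
  (X=0, Y=0, W=2, Z=2) weight 1/96
  (X=0, Y=1, W=0, Z=1) weight 1/30
  (X=0, Y=1, W=1, Z=1) weight 1/30
  (X=0, Y=1, W=2, Z=1) weight 1/30
  (X=1, Y=0, W=0, Z=2) weight 3/128
  (X=1, Y=0, W=1, Z=2) weight 3/128
  … 16 more
Group by Z:
  weight(Z=1) = 1/4
  weight(Z=2) = 9/64
Total weight = 1/4 + 9/64 = 25/64
P(Z=1 | obs) = 1/4 / 25/64 = 16/25
P(Z=2 | obs) = 9/64 / 25/64 = 9/25

P(Z = 1 | obs) = 16/25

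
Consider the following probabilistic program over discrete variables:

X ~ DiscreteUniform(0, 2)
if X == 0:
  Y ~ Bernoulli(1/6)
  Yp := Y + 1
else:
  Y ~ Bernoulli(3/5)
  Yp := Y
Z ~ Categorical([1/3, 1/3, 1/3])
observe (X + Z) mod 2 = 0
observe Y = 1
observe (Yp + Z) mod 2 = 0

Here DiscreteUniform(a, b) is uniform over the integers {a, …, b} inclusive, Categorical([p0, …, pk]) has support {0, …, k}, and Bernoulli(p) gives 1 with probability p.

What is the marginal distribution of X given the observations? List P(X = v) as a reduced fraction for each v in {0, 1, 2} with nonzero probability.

P(X=0) = 5/14, P(X=1) = 9/14

Enumerate traces; 3 have nonzero weight after conditioning:
  (X=0, Y=1, Z=0) weight 1/54
  (X=0, Y=1, Z=2) weight 1/54
  (X=1, Y=1, Z=1) weight 1/15
Group by X:
  weight(X=0) = 1/27
  weight(X=1) = 1/15
Total weight = 1/27 + 1/15 = 14/135
P(X=0 | obs) = 1/27 / 14/135 = 5/14
P(X=1 | obs) = 1/15 / 14/135 = 9/14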